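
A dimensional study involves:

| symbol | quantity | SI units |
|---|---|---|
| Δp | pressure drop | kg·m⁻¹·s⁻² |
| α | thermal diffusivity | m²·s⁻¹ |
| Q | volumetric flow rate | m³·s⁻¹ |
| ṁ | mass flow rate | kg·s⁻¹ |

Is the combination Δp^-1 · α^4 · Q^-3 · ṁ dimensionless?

yes

Sum the exponent of each base dimension across the product:
  M: −[Δp]_M + 4·[α]_M − 3·[Q]_M + [ṁ]_M = −(1) + 4·(0) − 3·(0) + (1) = 0
  L: −[Δp]_L + 4·[α]_L − 3·[Q]_L + [ṁ]_L = −(-1) + 4·(2) − 3·(3) + (0) = 0
  T: −[Δp]_T + 4·[α]_T − 3·[Q]_T + [ṁ]_T = −(-2) + 4·(-1) − 3·(-1) + (-1) = 0
All base exponents vanish — dimensionless.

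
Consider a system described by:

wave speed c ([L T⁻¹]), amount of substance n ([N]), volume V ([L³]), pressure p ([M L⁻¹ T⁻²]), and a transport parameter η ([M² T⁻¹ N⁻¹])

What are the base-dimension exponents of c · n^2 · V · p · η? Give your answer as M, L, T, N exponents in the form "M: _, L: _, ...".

M: 3, L: 3, T: -4, N: 1

Collect each base-dimension exponent across the product:
  M: (0) + 2·(0) + (0) + (1) + (2) = 3
  L: (1) + 2·(0) + (3) + (-1) + (0) = 3
  T: (-1) + 2·(0) + (0) + (-2) + (-1) = -4
  N: (0) + 2·(1) + (0) + (0) + (-1) = 1
So the dimensions are [M³ L³ T⁻⁴ N].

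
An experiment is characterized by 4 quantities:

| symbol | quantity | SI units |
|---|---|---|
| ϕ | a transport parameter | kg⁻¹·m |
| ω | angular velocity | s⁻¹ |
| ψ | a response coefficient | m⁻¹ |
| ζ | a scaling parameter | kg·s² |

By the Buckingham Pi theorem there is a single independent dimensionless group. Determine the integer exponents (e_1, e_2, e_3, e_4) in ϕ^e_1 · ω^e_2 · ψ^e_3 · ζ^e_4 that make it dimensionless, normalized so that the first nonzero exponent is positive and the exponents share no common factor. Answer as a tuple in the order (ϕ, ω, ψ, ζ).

(1, 2, 1, 1)

M: e_1·(-1) + e_2·(0) + e_3·(0) + e_4·(1) = 0
L: e_1·(1) + e_2·(0) + e_3·(-1) + e_4·(0) = 0
T: e_1·(0) + e_2·(-1) + e_3·(0) + e_4·(2) = 0
Solving this homogeneous linear system for the smallest-integer solution (first nonzero entry positive) gives (1, 2, 1, 1).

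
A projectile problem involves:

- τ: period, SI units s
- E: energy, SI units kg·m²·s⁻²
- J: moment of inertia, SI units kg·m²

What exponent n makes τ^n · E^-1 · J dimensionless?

-2

Balance the T exponent: (1)·n from τ, plus −(-2) + (0) = 2 from the rest, must sum to zero.
n + 2 = 0, so n = -2.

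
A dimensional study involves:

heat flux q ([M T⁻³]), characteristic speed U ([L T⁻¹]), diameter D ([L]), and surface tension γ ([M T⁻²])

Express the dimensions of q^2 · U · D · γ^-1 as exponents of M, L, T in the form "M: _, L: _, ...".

Collect each base-dimension exponent across the product:
  M: 2·(1) + (0) + (0) − (1) = 1
  L: 2·(0) + (1) + (1) − (0) = 2
  T: 2·(-3) + (-1) + (0) − (-2) = -5
So the dimensions are [M L² T⁻⁵].

M: 1, L: 2, T: -5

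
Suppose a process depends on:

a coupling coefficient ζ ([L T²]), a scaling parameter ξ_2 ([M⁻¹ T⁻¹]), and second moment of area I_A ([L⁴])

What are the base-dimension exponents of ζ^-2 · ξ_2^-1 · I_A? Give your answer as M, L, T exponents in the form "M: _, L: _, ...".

M: 1, L: 2, T: -3

Collect each base-dimension exponent across the product:
  M: −2·(0) − (-1) + (0) = 1
  L: −2·(1) − (0) + (4) = 2
  T: −2·(2) − (-1) + (0) = -3
So the dimensions are [M L² T⁻³].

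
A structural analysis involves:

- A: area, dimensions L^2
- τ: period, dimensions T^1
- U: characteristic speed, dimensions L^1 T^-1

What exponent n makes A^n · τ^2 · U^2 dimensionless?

Balance the L exponent: (2)·n from A, plus 2·(0) + 2·(1) = 2 from the rest, must sum to zero.
2n + 2 = 0, so n = -1.

-1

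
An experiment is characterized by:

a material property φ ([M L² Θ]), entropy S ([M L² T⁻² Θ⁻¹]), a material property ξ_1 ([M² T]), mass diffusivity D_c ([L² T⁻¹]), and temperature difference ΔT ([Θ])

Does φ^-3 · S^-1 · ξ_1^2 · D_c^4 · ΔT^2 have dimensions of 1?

Sum the exponent of each base dimension across the product:
  M: −3·[φ]_M − [S]_M + 2·[ξ_1]_M + 4·[D_c]_M + 2·[ΔT]_M = −3·(1) − (1) + 2·(2) + 4·(0) + 2·(0) = 0
  L: −3·[φ]_L − [S]_L + 2·[ξ_1]_L + 4·[D_c]_L + 2·[ΔT]_L = −3·(2) − (2) + 2·(0) + 4·(2) + 2·(0) = 0
  T: −3·[φ]_T − [S]_T + 2·[ξ_1]_T + 4·[D_c]_T + 2·[ΔT]_T = −3·(0) − (-2) + 2·(1) + 4·(-1) + 2·(0) = 0
  Θ: −3·[φ]_Θ − [S]_Θ + 2·[ξ_1]_Θ + 4·[D_c]_Θ + 2·[ΔT]_Θ = −3·(1) − (-1) + 2·(0) + 4·(0) + 2·(1) = 0
All base exponents vanish — dimensionless.

yes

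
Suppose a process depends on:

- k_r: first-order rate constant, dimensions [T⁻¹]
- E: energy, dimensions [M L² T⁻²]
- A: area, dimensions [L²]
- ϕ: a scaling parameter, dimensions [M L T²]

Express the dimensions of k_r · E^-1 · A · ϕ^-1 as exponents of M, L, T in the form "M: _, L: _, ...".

Collect each base-dimension exponent across the product:
  M: (0) − (1) + (0) − (1) = -2
  L: (0) − (2) + (2) − (1) = -1
  T: (-1) − (-2) + (0) − (2) = -1
So the dimensions are [M⁻² L⁻¹ T⁻¹].

M: -2, L: -1, T: -1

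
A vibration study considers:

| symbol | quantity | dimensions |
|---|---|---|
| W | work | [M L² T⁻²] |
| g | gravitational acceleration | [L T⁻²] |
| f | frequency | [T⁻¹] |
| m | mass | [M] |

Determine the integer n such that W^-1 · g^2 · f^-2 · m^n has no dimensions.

1

Balance the M exponent: (1)·n from m, plus −(1) + 2·(0) − 2·(0) = -1 from the rest, must sum to zero.
n − 1 = 0, so n = 1.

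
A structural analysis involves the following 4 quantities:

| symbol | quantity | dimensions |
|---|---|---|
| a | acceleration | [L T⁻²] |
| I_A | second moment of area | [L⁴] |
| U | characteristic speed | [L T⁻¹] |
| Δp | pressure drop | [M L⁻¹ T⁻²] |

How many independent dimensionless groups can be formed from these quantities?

1

There are 4 variables and 3 base dimensions (M, L, T).
The dimension matrix has rank 3.
Independent dimensionless groups: 4 − 3 = 1.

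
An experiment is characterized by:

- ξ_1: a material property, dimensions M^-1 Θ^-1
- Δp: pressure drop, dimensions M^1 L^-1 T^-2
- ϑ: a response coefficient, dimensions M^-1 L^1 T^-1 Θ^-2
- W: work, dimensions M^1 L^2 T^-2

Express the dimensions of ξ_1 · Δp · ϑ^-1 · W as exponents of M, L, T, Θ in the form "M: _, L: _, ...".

M: 2, L: 0, T: -3, Θ: 1

Collect each base-dimension exponent across the product:
  M: (-1) + (1) − (-1) + (1) = 2
  L: (0) + (-1) − (1) + (2) = 0
  T: (0) + (-2) − (-1) + (-2) = -3
  Θ: (-1) + (0) − (-2) + (0) = 1
So the dimensions are [M² T⁻³ Θ].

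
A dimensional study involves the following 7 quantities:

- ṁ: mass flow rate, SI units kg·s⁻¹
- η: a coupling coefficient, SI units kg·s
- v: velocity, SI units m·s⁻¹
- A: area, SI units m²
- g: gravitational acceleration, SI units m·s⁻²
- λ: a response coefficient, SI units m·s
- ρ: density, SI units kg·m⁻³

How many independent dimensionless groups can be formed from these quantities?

4

There are 7 variables and 3 base dimensions (M, L, T).
The dimension matrix has rank 3.
Independent dimensionless groups: 7 − 3 = 4.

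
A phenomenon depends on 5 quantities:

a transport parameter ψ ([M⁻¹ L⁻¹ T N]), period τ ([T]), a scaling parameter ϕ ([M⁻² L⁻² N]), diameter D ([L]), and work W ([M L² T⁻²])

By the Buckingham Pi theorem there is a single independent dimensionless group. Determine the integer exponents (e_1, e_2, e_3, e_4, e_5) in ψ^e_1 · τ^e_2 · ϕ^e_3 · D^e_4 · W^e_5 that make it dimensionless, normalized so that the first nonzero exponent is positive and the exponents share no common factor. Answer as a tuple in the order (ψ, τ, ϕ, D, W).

M: e_1·(-1) + e_2·(0) + e_3·(-2) + e_4·(0) + e_5·(1) = 0
L: e_1·(-1) + e_2·(0) + e_3·(-2) + e_4·(1) + e_5·(2) = 0
T: e_1·(1) + e_2·(1) + e_3·(0) + e_4·(0) + e_5·(-2) = 0
N: e_1·(1) + e_2·(0) + e_3·(1) + e_4·(0) + e_5·(0) = 0
Solving this homogeneous linear system for the smallest-integer solution (first nonzero entry positive) gives (1, -3, -1, 1, -1).

(1, -3, -1, 1, -1)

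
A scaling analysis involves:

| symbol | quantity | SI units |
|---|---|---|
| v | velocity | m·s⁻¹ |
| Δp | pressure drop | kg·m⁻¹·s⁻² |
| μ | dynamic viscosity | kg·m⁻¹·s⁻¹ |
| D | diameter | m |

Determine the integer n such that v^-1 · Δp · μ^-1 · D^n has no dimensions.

Balance the L exponent: (1)·n from D, plus −(1) + (-1) − (-1) = -1 from the rest, must sum to zero.
n − 1 = 0, so n = 1.

1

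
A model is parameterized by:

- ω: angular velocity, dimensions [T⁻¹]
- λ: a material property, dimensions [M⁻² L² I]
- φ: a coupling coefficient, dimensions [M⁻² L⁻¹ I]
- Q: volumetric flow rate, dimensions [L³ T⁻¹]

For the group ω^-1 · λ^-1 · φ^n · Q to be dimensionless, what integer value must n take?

1

Balance the M exponent: (-2)·n from φ, plus −(0) − (-2) + (0) = 2 from the rest, must sum to zero.
-2n + 2 = 0, so n = 1.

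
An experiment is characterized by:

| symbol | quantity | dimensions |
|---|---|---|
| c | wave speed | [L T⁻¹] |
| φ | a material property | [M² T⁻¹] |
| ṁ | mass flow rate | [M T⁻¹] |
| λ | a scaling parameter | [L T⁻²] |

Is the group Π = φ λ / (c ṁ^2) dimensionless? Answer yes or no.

yes

Sum the exponent of each base dimension across the product:
  M: −[c]_M + [φ]_M − 2·[ṁ]_M + [λ]_M = −(0) + (2) − 2·(1) + (0) = 0
  L: −[c]_L + [φ]_L − 2·[ṁ]_L + [λ]_L = −(1) + (0) − 2·(0) + (1) = 0
  T: −[c]_T + [φ]_T − 2·[ṁ]_T + [λ]_T = −(-1) + (-1) − 2·(-1) + (-2) = 0
All base exponents vanish — dimensionless.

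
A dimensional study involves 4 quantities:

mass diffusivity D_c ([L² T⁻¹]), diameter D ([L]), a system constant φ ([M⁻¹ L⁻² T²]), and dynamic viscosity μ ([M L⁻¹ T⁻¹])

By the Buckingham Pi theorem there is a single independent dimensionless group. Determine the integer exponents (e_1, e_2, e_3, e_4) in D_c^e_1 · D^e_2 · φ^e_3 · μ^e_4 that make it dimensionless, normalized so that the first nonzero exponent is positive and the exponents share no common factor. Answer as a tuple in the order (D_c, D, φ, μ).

(1, 1, 1, 1)

M: e_1·(0) + e_2·(0) + e_3·(-1) + e_4·(1) = 0
L: e_1·(2) + e_2·(1) + e_3·(-2) + e_4·(-1) = 0
T: e_1·(-1) + e_2·(0) + e_3·(2) + e_4·(-1) = 0
Solving this homogeneous linear system for the smallest-integer solution (first nonzero entry positive) gives (1, 1, 1, 1).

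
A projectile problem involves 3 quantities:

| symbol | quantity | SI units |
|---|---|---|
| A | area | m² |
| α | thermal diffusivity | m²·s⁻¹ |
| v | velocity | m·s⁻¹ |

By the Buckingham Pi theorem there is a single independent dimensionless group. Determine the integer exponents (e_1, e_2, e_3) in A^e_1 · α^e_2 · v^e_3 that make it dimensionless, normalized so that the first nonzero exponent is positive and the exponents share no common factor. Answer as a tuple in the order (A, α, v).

(1, -2, 2)

L: e_1·(2) + e_2·(2) + e_3·(1) = 0
T: e_1·(0) + e_2·(-1) + e_3·(-1) = 0
Solving this homogeneous linear system for the smallest-integer solution (first nonzero entry positive) gives (1, -2, 2).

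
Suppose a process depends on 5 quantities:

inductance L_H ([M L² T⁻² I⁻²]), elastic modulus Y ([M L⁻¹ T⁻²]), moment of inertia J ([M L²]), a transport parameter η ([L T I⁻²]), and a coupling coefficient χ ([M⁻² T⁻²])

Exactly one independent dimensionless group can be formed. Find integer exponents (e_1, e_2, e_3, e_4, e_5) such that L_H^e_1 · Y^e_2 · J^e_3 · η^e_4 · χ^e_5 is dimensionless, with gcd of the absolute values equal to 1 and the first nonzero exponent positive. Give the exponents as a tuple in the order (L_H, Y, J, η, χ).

M: e_1·(1) + e_2·(1) + e_3·(1) + e_4·(0) + e_5·(-2) = 0
L: e_1·(2) + e_2·(-1) + e_3·(2) + e_4·(1) + e_5·(0) = 0
T: e_1·(-2) + e_2·(-2) + e_3·(0) + e_4·(1) + e_5·(-2) = 0
I: e_1·(-2) + e_2·(0) + e_3·(0) + e_4·(-2) + e_5·(0) = 0
Solving this homogeneous linear system for the smallest-integer solution (first nonzero entry positive) gives (2, -2, -2, -2, -1).

(2, -2, -2, -2, -1)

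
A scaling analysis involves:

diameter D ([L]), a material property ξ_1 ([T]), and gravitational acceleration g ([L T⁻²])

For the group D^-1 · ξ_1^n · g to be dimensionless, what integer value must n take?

Balance the T exponent: (1)·n from ξ_1, plus −(0) + (-2) = -2 from the rest, must sum to zero.
n − 2 = 0, so n = 2.

2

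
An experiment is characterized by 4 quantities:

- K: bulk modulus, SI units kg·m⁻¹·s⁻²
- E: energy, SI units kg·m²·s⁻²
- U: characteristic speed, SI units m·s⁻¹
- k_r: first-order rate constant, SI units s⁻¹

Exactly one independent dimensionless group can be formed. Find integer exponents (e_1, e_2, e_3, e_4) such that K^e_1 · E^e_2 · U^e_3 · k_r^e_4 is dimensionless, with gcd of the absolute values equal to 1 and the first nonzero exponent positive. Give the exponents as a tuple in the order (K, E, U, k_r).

M: e_1·(1) + e_2·(1) + e_3·(0) + e_4·(0) = 0
L: e_1·(-1) + e_2·(2) + e_3·(1) + e_4·(0) = 0
T: e_1·(-2) + e_2·(-2) + e_3·(-1) + e_4·(-1) = 0
Solving this homogeneous linear system for the smallest-integer solution (first nonzero entry positive) gives (1, -1, 3, -3).

(1, -1, 3, -3)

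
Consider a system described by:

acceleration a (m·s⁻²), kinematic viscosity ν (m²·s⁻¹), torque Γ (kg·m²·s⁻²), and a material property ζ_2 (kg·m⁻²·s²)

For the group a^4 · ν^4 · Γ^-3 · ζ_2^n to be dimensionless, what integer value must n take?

3

Balance the M exponent: (1)·n from ζ_2, plus 4·(0) + 4·(0) − 3·(1) = -3 from the rest, must sum to zero.
n − 3 = 0, so n = 3.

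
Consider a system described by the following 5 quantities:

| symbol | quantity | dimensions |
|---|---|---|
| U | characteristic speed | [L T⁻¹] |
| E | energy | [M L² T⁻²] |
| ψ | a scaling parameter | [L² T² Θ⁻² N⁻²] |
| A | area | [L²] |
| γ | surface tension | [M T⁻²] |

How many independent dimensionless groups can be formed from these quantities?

1

There are 5 variables and 5 base dimensions (M, L, T, Θ, N).
The dimension matrix has rank 4 (less than 5: the dimension vectors are linearly dependent).
Independent dimensionless groups: 5 − 4 = 1.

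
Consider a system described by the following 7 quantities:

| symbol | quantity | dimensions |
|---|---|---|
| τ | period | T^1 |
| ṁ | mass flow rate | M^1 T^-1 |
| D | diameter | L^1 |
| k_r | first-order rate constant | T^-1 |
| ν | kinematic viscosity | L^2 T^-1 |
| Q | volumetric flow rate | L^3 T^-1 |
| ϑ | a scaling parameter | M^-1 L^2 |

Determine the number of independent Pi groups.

4

There are 7 variables and 3 base dimensions (M, L, T).
The dimension matrix has rank 3.
Independent dimensionless groups: 7 − 3 = 4.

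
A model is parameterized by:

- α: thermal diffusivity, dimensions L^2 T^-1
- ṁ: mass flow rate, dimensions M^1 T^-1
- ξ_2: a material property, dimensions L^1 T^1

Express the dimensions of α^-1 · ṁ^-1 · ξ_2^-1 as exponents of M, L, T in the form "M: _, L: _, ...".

Collect each base-dimension exponent across the product:
  M: −(0) − (1) − (0) = -1
  L: −(2) − (0) − (1) = -3
  T: −(-1) − (-1) − (1) = 1
So the dimensions are [M⁻¹ L⁻³ T].

M: -1, L: -3, T: 1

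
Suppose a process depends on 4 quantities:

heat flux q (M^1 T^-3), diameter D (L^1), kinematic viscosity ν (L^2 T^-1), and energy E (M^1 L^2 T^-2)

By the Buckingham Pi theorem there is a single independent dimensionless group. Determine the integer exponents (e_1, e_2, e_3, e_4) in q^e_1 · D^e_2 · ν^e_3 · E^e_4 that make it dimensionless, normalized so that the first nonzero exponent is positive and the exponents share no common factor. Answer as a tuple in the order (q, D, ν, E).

M: e_1·(1) + e_2·(0) + e_3·(0) + e_4·(1) = 0
L: e_1·(0) + e_2·(1) + e_3·(2) + e_4·(2) = 0
T: e_1·(-3) + e_2·(0) + e_3·(-1) + e_4·(-2) = 0
Solving this homogeneous linear system for the smallest-integer solution (first nonzero entry positive) gives (1, 4, -1, -1).

(1, 4, -1, -1)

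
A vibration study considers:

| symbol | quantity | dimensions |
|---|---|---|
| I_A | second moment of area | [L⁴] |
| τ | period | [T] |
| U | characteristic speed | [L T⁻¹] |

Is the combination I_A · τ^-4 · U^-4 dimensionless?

Sum the exponent of each base dimension across the product:
  M: [I_A]_M − 4·[τ]_M − 4·[U]_M = (0) − 4·(0) − 4·(0) = 0
  L: [I_A]_L − 4·[τ]_L − 4·[U]_L = (4) − 4·(0) − 4·(1) = 0
  T: [I_A]_T − 4·[τ]_T − 4·[U]_T = (0) − 4·(1) − 4·(-1) = 0
All base exponents vanish — dimensionless.

yes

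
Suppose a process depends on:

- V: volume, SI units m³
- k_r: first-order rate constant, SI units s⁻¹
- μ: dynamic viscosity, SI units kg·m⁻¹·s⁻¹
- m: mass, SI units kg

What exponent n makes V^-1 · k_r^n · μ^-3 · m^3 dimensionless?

3

Balance the T exponent: (-1)·n from k_r, plus −(0) − 3·(-1) + 3·(0) = 3 from the rest, must sum to zero.
−n + 3 = 0, so n = 3.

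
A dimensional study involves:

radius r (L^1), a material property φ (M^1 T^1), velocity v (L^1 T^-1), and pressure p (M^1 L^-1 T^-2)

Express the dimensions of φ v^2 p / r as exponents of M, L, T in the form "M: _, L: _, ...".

Collect each base-dimension exponent across the product:
  M: −(0) + (1) + 2·(0) + (1) = 2
  L: −(1) + (0) + 2·(1) + (-1) = 0
  T: −(0) + (1) + 2·(-1) + (-2) = -3
So the dimensions are [M² T⁻³].

M: 2, L: 0, T: -3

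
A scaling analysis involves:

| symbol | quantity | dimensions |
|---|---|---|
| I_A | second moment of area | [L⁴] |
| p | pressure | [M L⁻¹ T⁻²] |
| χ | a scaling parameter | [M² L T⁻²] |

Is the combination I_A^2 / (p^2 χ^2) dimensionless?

Sum the exponent of each base dimension across the product:
  M: 2·[I_A]_M − 2·[p]_M − 2·[χ]_M = 2·(0) − 2·(1) − 2·(2) = -6
  L: 2·[I_A]_L − 2·[p]_L − 2·[χ]_L = 2·(4) − 2·(-1) − 2·(1) = 8
  T: 2·[I_A]_T − 2·[p]_T − 2·[χ]_T = 2·(0) − 2·(-2) − 2·(-2) = 8
Net dimensions [M⁻⁶ L⁸ T⁸] ≠ [1] — not dimensionless.

no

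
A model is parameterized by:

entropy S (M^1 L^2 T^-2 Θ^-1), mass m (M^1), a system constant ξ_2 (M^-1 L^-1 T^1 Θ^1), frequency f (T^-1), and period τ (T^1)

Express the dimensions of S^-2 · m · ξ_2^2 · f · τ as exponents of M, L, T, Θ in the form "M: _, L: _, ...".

M: -3, L: -6, T: 6, Θ: 4

Collect each base-dimension exponent across the product:
  M: −2·(1) + (1) + 2·(-1) + (0) + (0) = -3
  L: −2·(2) + (0) + 2·(-1) + (0) + (0) = -6
  T: −2·(-2) + (0) + 2·(1) + (-1) + (1) = 6
  Θ: −2·(-1) + (0) + 2·(1) + (0) + (0) = 4
So the dimensions are [M⁻³ L⁻⁶ T⁶ Θ⁴].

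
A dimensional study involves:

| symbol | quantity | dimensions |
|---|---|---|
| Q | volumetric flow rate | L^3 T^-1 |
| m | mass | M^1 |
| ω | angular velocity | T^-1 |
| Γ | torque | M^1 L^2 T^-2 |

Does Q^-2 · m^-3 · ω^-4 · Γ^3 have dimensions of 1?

yes

Sum the exponent of each base dimension across the product:
  M: −2·[Q]_M − 3·[m]_M − 4·[ω]_M + 3·[Γ]_M = −2·(0) − 3·(1) − 4·(0) + 3·(1) = 0
  L: −2·[Q]_L − 3·[m]_L − 4·[ω]_L + 3·[Γ]_L = −2·(3) − 3·(0) − 4·(0) + 3·(2) = 0
  T: −2·[Q]_T − 3·[m]_T − 4·[ω]_T + 3·[Γ]_T = −2·(-1) − 3·(0) − 4·(-1) + 3·(-2) = 0
All base exponents vanish — dimensionless.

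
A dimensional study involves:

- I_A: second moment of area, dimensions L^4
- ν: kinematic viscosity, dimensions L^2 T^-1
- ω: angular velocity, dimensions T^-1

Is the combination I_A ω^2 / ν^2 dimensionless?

Sum the exponent of each base dimension across the product:
  M: [I_A]_M − 2·[ν]_M + 2·[ω]_M = (0) − 2·(0) + 2·(0) = 0
  L: [I_A]_L − 2·[ν]_L + 2·[ω]_L = (4) − 2·(2) + 2·(0) = 0
  T: [I_A]_T − 2·[ν]_T + 2·[ω]_T = (0) − 2·(-1) + 2·(-1) = 0
  Θ: [I_A]_Θ − 2·[ν]_Θ + 2·[ω]_Θ = (0) − 2·(0) + 2·(0) = 0
  N: [I_A]_N − 2·[ν]_N + 2·[ω]_N = (0) − 2·(0) + 2·(0) = 0
All base exponents vanish — dimensionless.

yes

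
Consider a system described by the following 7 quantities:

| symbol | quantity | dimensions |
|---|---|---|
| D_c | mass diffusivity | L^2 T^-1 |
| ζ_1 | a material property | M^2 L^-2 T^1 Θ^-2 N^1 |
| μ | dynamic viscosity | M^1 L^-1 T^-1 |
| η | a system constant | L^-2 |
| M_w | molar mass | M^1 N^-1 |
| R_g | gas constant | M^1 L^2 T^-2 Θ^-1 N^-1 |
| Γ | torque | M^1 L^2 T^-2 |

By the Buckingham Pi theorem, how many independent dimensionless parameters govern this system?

2

There are 7 variables and 5 base dimensions (M, L, T, Θ, N).
The dimension matrix has rank 5.
Independent dimensionless groups: 7 − 5 = 2.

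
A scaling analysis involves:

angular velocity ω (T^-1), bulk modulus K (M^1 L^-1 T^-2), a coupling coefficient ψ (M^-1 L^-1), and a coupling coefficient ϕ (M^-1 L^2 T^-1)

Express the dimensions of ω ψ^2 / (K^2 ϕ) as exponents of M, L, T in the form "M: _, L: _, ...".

Collect each base-dimension exponent across the product:
  M: (0) − 2·(1) + 2·(-1) − (-1) = -3
  L: (0) − 2·(-1) + 2·(-1) − (2) = -2
  T: (-1) − 2·(-2) + 2·(0) − (-1) = 4
So the dimensions are [M⁻³ L⁻² T⁴].

M: -3, L: -2, T: 4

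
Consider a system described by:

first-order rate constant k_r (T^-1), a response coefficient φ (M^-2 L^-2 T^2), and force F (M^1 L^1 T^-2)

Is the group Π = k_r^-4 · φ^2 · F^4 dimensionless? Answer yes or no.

yes

Sum the exponent of each base dimension across the product:
  M: −4·[k_r]_M + 2·[φ]_M + 4·[F]_M = −4·(0) + 2·(-2) + 4·(1) = 0
  L: −4·[k_r]_L + 2·[φ]_L + 4·[F]_L = −4·(0) + 2·(-2) + 4·(1) = 0
  T: −4·[k_r]_T + 2·[φ]_T + 4·[F]_T = −4·(-1) + 2·(2) + 4·(-2) = 0
  Θ: −4·[k_r]_Θ + 2·[φ]_Θ + 4·[F]_Θ = −4·(0) + 2·(0) + 4·(0) = 0
All base exponents vanish — dimensionless.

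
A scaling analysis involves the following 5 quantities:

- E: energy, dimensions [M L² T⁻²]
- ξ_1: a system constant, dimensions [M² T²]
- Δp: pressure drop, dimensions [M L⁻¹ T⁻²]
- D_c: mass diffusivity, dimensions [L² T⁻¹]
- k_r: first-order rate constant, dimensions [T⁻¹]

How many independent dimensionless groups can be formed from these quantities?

There are 5 variables and 3 base dimensions (M, L, T).
The dimension matrix has rank 3.
Independent dimensionless groups: 5 − 3 = 2.

2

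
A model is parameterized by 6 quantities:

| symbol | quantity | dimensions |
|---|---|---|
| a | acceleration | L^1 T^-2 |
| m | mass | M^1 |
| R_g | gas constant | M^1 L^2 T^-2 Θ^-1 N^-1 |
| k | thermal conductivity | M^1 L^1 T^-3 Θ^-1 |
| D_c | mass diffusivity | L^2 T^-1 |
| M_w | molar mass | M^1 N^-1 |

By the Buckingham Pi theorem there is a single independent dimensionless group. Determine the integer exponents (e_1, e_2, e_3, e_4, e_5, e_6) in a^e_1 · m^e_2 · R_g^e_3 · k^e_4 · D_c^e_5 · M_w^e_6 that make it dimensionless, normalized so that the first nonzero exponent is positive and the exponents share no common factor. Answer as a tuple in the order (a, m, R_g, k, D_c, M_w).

M: e_1·(0) + e_2·(1) + e_3·(1) + e_4·(1) + e_5·(0) + e_6·(1) = 0
L: e_1·(1) + e_2·(0) + e_3·(2) + e_4·(1) + e_5·(2) + e_6·(0) = 0
T: e_1·(-2) + e_2·(0) + e_3·(-2) + e_4·(-3) + e_5·(-1) + e_6·(0) = 0
Θ: e_1·(0) + e_2·(0) + e_3·(-1) + e_4·(-1) + e_5·(0) + e_6·(0) = 0
N: e_1·(0) + e_2·(0) + e_3·(-1) + e_4·(0) + e_5·(0) + e_6·(-1) = 0
Solving this homogeneous linear system for the smallest-integer solution (first nonzero entry positive) gives (1, 1, 1, -1, -1, -1).

(1, 1, 1, -1, -1, -1)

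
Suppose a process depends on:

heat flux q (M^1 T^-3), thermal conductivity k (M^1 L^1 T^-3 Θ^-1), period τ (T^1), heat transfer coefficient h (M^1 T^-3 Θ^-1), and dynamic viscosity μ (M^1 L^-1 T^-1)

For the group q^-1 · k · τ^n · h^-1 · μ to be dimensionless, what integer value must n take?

Balance the T exponent: (1)·n from τ, plus −(-3) + (-3) − (-3) + (-1) = 2 from the rest, must sum to zero.
n + 2 = 0, so n = -2.

-2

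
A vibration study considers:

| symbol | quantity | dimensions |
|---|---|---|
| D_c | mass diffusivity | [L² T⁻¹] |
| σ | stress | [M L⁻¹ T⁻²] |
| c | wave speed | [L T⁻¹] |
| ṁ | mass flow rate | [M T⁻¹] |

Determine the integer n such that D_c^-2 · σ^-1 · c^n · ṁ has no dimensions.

3

Balance the L exponent: (1)·n from c, plus −2·(2) − (-1) + (0) = -3 from the rest, must sum to zero.
n − 3 = 0, so n = 3.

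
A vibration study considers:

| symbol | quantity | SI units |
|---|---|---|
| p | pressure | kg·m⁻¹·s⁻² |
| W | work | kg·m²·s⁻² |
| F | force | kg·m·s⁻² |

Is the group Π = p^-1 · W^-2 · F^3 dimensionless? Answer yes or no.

Sum the exponent of each base dimension across the product:
  M: −[p]_M − 2·[W]_M + 3·[F]_M = −(1) − 2·(1) + 3·(1) = 0
  L: −[p]_L − 2·[W]_L + 3·[F]_L = −(-1) − 2·(2) + 3·(1) = 0
  T: −[p]_T − 2·[W]_T + 3·[F]_T = −(-2) − 2·(-2) + 3·(-2) = 0
All base exponents vanish — dimensionless.

yes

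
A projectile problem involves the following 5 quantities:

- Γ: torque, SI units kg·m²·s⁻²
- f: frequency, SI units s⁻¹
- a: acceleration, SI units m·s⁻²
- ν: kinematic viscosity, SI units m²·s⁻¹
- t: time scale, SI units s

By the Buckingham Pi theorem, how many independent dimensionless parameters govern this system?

2

There are 5 variables and 3 base dimensions (M, L, T).
The dimension matrix has rank 3.
Independent dimensionless groups: 5 − 3 = 2.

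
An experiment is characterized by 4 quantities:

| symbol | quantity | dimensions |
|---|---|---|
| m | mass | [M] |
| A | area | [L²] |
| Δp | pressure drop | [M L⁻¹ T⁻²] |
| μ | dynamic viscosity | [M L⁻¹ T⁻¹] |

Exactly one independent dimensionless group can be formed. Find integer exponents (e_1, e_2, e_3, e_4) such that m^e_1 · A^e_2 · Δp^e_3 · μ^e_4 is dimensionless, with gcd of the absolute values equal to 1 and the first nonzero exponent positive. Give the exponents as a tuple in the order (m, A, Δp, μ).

(2, -1, 2, -4)

M: e_1·(1) + e_2·(0) + e_3·(1) + e_4·(1) = 0
L: e_1·(0) + e_2·(2) + e_3·(-1) + e_4·(-1) = 0
T: e_1·(0) + e_2·(0) + e_3·(-2) + e_4·(-1) = 0
Solving this homogeneous linear system for the smallest-integer solution (first nonzero entry positive) gives (2, -1, 2, -4).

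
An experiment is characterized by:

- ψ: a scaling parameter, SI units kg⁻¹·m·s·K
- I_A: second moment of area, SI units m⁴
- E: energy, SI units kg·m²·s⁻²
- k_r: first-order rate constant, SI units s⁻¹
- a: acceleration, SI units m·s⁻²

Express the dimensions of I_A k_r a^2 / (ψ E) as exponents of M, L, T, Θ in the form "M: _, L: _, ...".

M: 0, L: 3, T: -4, Θ: -1

Collect each base-dimension exponent across the product:
  M: −(-1) + (0) − (1) + (0) + 2·(0) = 0
  L: −(1) + (4) − (2) + (0) + 2·(1) = 3
  T: −(1) + (0) − (-2) + (-1) + 2·(-2) = -4
  Θ: −(1) + (0) − (0) + (0) + 2·(0) = -1
So the dimensions are [L³ T⁻⁴ Θ⁻¹].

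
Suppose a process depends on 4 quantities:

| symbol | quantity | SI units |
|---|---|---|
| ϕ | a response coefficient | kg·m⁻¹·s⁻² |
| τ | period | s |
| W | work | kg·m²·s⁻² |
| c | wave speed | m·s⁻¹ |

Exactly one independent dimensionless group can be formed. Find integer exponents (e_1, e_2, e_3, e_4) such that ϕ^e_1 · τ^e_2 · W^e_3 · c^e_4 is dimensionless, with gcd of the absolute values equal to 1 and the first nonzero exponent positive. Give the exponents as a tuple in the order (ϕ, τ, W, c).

M: e_1·(1) + e_2·(0) + e_3·(1) + e_4·(0) = 0
L: e_1·(-1) + e_2·(0) + e_3·(2) + e_4·(1) = 0
T: e_1·(-2) + e_2·(1) + e_3·(-2) + e_4·(-1) = 0
Solving this homogeneous linear system for the smallest-integer solution (first nonzero entry positive) gives (1, 3, -1, 3).

(1, 3, -1, 3)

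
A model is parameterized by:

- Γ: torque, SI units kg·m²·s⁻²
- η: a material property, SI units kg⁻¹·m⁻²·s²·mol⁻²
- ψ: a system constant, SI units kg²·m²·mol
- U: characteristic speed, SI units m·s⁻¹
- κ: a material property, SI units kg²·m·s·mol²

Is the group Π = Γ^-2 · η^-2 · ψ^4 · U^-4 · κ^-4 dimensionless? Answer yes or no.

yes

Sum the exponent of each base dimension across the product:
  M: −2·[Γ]_M − 2·[η]_M + 4·[ψ]_M − 4·[U]_M − 4·[κ]_M = −2·(1) − 2·(-1) + 4·(2) − 4·(0) − 4·(2) = 0
  L: −2·[Γ]_L − 2·[η]_L + 4·[ψ]_L − 4·[U]_L − 4·[κ]_L = −2·(2) − 2·(-2) + 4·(2) − 4·(1) − 4·(1) = 0
  T: −2·[Γ]_T − 2·[η]_T + 4·[ψ]_T − 4·[U]_T − 4·[κ]_T = −2·(-2) − 2·(2) + 4·(0) − 4·(-1) − 4·(1) = 0
  N: −2·[Γ]_N − 2·[η]_N + 4·[ψ]_N − 4·[U]_N − 4·[κ]_N = −2·(0) − 2·(-2) + 4·(1) − 4·(0) − 4·(2) = 0
All base exponents vanish — dimensionless.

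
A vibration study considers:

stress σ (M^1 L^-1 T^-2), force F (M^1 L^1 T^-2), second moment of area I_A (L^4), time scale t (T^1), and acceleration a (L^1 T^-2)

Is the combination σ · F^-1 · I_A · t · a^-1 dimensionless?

no

Sum the exponent of each base dimension across the product:
  M: [σ]_M − [F]_M + [I_A]_M + [t]_M − [a]_M = (1) − (1) + (0) + (0) − (0) = 0
  L: [σ]_L − [F]_L + [I_A]_L + [t]_L − [a]_L = (-1) − (1) + (4) + (0) − (1) = 1
  T: [σ]_T − [F]_T + [I_A]_T + [t]_T − [a]_T = (-2) − (-2) + (0) + (1) − (-2) = 3
Net dimensions [L T³] ≠ [1] — not dimensionless.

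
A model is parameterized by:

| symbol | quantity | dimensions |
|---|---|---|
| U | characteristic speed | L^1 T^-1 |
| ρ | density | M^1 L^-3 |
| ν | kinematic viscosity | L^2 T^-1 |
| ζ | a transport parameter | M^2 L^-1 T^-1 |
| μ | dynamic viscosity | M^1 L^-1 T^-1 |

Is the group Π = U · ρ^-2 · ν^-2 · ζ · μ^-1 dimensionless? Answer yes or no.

no

Sum the exponent of each base dimension across the product:
  M: [U]_M − 2·[ρ]_M − 2·[ν]_M + [ζ]_M − [μ]_M = (0) − 2·(1) − 2·(0) + (2) − (1) = -1
  L: [U]_L − 2·[ρ]_L − 2·[ν]_L + [ζ]_L − [μ]_L = (1) − 2·(-3) − 2·(2) + (-1) − (-1) = 3
  T: [U]_T − 2·[ρ]_T − 2·[ν]_T + [ζ]_T − [μ]_T = (-1) − 2·(0) − 2·(-1) + (-1) − (-1) = 1
Net dimensions [M⁻¹ L³ T] ≠ [1] — not dimensionless.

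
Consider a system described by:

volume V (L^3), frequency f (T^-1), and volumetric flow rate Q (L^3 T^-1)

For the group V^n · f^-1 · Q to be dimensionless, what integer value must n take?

-1

Balance the L exponent: (3)·n from V, plus −(0) + (3) = 3 from the rest, must sum to zero.
3n + 3 = 0, so n = -1.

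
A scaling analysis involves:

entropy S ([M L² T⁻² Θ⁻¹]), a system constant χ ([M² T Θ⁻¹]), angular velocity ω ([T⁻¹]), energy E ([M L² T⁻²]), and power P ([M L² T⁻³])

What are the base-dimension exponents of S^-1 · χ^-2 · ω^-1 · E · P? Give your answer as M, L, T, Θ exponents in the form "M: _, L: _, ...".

M: -3, L: 2, T: -4, Θ: 3

Collect each base-dimension exponent across the product:
  M: −(1) − 2·(2) − (0) + (1) + (1) = -3
  L: −(2) − 2·(0) − (0) + (2) + (2) = 2
  T: −(-2) − 2·(1) − (-1) + (-2) + (-3) = -4
  Θ: −(-1) − 2·(-1) − (0) + (0) + (0) = 3
So the dimensions are [M⁻³ L² T⁻⁴ Θ³].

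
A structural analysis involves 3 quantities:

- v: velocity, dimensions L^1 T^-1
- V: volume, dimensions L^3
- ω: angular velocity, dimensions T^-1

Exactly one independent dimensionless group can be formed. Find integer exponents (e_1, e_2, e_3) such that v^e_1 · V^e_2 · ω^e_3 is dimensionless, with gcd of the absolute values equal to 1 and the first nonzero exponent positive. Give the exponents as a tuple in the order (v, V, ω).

L: e_1·(1) + e_2·(3) + e_3·(0) = 0
T: e_1·(-1) + e_2·(0) + e_3·(-1) = 0
Solving this homogeneous linear system for the smallest-integer solution (first nonzero entry positive) gives (3, -1, -3).

(3, -1, -3)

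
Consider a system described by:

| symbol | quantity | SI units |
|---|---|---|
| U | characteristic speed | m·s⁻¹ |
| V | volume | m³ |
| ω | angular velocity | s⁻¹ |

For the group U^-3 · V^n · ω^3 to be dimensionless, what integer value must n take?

1

Balance the L exponent: (3)·n from V, plus −3·(1) + 3·(0) = -3 from the rest, must sum to zero.
3n − 3 = 0, so n = 1.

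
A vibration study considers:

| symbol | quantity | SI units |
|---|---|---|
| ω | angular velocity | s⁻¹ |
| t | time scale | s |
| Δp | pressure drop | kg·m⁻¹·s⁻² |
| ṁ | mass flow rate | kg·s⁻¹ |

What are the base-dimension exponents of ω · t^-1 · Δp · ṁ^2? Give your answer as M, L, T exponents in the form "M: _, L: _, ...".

Collect each base-dimension exponent across the product:
  M: (0) − (0) + (1) + 2·(1) = 3
  L: (0) − (0) + (-1) + 2·(0) = -1
  T: (-1) − (1) + (-2) + 2·(-1) = -6
So the dimensions are [M³ L⁻¹ T⁻⁶].

M: 3, L: -1, T: -6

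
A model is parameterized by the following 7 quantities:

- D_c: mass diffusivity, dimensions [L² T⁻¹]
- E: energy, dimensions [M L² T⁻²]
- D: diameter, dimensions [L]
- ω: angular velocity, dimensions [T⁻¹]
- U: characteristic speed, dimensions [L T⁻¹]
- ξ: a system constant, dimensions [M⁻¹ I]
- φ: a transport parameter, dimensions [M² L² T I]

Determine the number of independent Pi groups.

3

There are 7 variables and 4 base dimensions (M, L, T, I).
The dimension matrix has rank 4.
Independent dimensionless groups: 7 − 4 = 3.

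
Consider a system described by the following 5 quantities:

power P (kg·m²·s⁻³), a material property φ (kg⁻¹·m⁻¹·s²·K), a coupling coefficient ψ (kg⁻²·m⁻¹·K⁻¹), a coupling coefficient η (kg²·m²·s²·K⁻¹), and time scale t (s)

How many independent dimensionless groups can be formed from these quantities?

1

There are 5 variables and 4 base dimensions (M, L, T, Θ).
The dimension matrix has rank 4.
Independent dimensionless groups: 5 − 4 = 1.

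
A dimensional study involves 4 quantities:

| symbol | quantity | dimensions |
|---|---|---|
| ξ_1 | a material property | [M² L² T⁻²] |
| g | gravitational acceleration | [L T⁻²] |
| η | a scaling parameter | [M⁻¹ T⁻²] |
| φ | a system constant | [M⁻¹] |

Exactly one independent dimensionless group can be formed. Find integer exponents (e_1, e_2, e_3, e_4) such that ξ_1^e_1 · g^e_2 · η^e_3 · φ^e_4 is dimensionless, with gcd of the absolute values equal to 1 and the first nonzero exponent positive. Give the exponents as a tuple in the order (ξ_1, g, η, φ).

(1, -2, 1, 1)

M: e_1·(2) + e_2·(0) + e_3·(-1) + e_4·(-1) = 0
L: e_1·(2) + e_2·(1) + e_3·(0) + e_4·(0) = 0
T: e_1·(-2) + e_2·(-2) + e_3·(-2) + e_4·(0) = 0
Solving this homogeneous linear system for the smallest-integer solution (first nonzero entry positive) gives (1, -2, 1, 1).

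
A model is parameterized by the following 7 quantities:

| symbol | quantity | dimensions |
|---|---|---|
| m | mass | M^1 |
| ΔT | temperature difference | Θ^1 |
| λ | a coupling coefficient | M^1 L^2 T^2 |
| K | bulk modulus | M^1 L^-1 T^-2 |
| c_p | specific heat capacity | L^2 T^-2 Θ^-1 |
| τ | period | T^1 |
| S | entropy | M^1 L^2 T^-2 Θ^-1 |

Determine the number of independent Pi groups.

There are 7 variables and 4 base dimensions (M, L, T, Θ).
The dimension matrix has rank 4.
Independent dimensionless groups: 7 − 4 = 3.

3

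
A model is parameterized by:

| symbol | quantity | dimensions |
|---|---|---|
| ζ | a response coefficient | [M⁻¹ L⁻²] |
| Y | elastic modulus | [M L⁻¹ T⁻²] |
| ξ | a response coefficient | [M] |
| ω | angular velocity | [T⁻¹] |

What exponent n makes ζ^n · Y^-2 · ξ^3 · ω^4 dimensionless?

1

Balance the M exponent: (-1)·n from ζ, plus −2·(1) + 3·(1) + 4·(0) = 1 from the rest, must sum to zero.
−n + 1 = 0, so n = 1.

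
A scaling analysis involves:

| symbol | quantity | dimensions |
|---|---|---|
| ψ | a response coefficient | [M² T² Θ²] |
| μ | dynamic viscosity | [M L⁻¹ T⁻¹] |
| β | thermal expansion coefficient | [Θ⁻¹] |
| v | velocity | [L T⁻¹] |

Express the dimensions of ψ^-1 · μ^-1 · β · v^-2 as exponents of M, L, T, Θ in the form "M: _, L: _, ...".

Collect each base-dimension exponent across the product:
  M: −(2) − (1) + (0) − 2·(0) = -3
  L: −(0) − (-1) + (0) − 2·(1) = -1
  T: −(2) − (-1) + (0) − 2·(-1) = 1
  Θ: −(2) − (0) + (-1) − 2·(0) = -3
So the dimensions are [M⁻³ L⁻¹ T Θ⁻³].

M: -3, L: -1, T: 1, Θ: -3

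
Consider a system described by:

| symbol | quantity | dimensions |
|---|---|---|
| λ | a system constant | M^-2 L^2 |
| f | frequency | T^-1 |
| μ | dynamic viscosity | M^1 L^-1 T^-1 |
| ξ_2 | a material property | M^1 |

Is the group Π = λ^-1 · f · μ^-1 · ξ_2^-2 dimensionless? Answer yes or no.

no

Sum the exponent of each base dimension across the product:
  M: −[λ]_M + [f]_M − [μ]_M − 2·[ξ_2]_M = −(-2) + (0) − (1) − 2·(1) = -1
  L: −[λ]_L + [f]_L − [μ]_L − 2·[ξ_2]_L = −(2) + (0) − (-1) − 2·(0) = -1
  T: −[λ]_T + [f]_T − [μ]_T − 2·[ξ_2]_T = −(0) + (-1) − (-1) − 2·(0) = 0
Net dimensions [M⁻¹ L⁻¹] ≠ [1] — not dimensionless.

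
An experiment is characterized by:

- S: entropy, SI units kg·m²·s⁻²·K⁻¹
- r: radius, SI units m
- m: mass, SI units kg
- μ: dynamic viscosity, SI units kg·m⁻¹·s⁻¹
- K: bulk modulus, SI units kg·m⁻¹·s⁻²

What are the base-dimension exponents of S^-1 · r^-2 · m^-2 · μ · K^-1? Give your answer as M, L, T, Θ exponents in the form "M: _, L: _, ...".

Collect each base-dimension exponent across the product:
  M: −(1) − 2·(0) − 2·(1) + (1) − (1) = -3
  L: −(2) − 2·(1) − 2·(0) + (-1) − (-1) = -4
  T: −(-2) − 2·(0) − 2·(0) + (-1) − (-2) = 3
  Θ: −(-1) − 2·(0) − 2·(0) + (0) − (0) = 1
So the dimensions are [M⁻³ L⁻⁴ T³ Θ].

M: -3, L: -4, T: 3, Θ: 1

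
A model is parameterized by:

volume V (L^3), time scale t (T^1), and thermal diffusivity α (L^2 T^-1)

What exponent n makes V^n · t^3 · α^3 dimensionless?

Balance the L exponent: (3)·n from V, plus 3·(0) + 3·(2) = 6 from the rest, must sum to zero.
3n + 6 = 0, so n = -2.

-2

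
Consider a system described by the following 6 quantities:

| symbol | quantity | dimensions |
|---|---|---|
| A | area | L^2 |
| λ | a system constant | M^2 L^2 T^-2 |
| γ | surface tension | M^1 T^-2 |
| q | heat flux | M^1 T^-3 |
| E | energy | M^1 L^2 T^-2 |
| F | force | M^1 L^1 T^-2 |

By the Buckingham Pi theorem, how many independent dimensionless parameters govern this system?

3

There are 6 variables and 3 base dimensions (M, L, T).
The dimension matrix has rank 3.
Independent dimensionless groups: 6 − 3 = 3.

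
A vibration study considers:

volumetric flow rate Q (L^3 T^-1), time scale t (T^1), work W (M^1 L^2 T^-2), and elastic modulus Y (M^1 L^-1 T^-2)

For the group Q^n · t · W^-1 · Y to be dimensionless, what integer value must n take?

Balance the L exponent: (3)·n from Q, plus (0) − (2) + (-1) = -3 from the rest, must sum to zero.
3n − 3 = 0, so n = 1.

1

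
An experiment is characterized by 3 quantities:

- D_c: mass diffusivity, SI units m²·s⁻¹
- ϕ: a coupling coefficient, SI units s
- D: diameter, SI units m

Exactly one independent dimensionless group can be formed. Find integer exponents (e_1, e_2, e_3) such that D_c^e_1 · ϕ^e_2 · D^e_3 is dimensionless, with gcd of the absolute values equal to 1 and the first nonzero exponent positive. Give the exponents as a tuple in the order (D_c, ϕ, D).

L: e_1·(2) + e_2·(0) + e_3·(1) = 0
T: e_1·(-1) + e_2·(1) + e_3·(0) = 0
Solving this homogeneous linear system for the smallest-integer solution (first nonzero entry positive) gives (1, 1, -2).

(1, 1, -2)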